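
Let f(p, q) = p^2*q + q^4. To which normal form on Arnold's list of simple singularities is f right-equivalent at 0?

D_{5}

The Hessian of f at 0 is [[0, 0], [0, 0]] with rank 0, so corank 2. A Groebner basis of the Jacobian ideal J(f) in C{p,q} is {p^3, p^2/4 + q^3, p*q}; counting standard monomials gives mu = 5. Corank 2; j^3 = p^2*q has shape L^2 M (L != M), so D-series; mu = 5 gives D_5.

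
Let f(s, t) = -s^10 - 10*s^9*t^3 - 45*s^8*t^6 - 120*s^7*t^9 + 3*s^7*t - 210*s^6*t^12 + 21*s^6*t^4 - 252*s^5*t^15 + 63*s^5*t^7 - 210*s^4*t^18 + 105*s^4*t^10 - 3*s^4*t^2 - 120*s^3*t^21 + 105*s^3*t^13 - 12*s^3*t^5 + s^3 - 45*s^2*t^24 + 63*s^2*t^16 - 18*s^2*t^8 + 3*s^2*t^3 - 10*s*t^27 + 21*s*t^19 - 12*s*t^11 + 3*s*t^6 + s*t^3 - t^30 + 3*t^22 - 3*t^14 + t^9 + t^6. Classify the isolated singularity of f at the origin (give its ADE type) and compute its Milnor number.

The Hessian of f at 0 has rank 0. Corank 2; j^3 = s^3 is a perfect cube, so E-series; the 4-jet and mu = 7 give E_7.

Type E_{7}, Milnor number mu = 7.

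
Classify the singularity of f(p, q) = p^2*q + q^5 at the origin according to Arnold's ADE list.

D_6

The Hessian of f at 0 is [[0, 0], [0, 0]] with rank 0, so corank 2. A Groebner basis of the Jacobian ideal J(f) in C{p,q} is {p^2/5 + q^4, p^3, p*q}; counting standard monomials gives mu = 6. Corank 2; j^3 = p^2*q has shape L^2 M (L != M), so D-series; mu = 6 gives D_6.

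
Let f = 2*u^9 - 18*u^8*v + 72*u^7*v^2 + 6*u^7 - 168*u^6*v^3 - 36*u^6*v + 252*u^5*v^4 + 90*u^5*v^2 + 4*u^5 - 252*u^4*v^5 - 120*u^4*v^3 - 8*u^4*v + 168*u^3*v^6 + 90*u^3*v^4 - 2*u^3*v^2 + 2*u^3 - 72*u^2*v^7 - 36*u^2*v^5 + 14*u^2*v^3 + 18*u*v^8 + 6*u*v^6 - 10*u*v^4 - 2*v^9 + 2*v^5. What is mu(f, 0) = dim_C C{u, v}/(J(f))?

The Hessian of f at 0 has rank 0. Corank 2; j^3 = 2*u^3 is a perfect cube, so E-series; the 5-jet and mu = 8 give E_8.

8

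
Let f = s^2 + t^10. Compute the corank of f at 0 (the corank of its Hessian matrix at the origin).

The Hessian at 0 is [[2, 0], [0, 0]] of rank 1; hence corank 1.

1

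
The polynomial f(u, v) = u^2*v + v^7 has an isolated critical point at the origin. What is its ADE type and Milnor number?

Type D8, Milnor number mu = 8.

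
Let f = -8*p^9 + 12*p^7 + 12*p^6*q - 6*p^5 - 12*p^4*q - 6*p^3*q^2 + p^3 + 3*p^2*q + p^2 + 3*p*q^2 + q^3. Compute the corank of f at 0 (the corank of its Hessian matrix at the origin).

1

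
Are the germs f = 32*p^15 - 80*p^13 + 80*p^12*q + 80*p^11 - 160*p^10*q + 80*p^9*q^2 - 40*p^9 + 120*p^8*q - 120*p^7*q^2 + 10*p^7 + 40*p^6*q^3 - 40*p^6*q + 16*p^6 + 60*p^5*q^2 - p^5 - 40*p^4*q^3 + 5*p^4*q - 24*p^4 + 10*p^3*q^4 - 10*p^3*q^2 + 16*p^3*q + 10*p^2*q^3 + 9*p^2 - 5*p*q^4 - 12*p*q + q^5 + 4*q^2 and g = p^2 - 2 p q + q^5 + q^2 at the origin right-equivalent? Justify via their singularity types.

Yes.

The Hessian of f at 0 is [[18, -12], [-12, 8]] with rank 1, so corank 1. A Groebner basis of the Jacobian ideal J(f) in C{p,q} is {-81*p/32 + q^3 + 27*q/16, p^2 - 4*q^2/9, p*q - 2*q^2/3}; counting standard monomials gives mu = 4. Corank 1: A-series; mu = 4 gives A_4. The Hessian of g at 0 is [[2, -2], [-2, 2]] with rank 1, so corank 1. A Groebner basis of the Jacobian ideal J(g) in C{p,q} is {q^4, p - q}; counting standard monomials gives mu = 4. Corank 1: A-series; mu = 4 gives A_4. Both have type A_4, hence right-equivalent.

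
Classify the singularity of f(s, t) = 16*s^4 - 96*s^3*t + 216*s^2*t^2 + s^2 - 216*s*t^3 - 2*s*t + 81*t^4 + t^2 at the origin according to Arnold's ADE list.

The Hessian of f at 0 has rank 1. Corank 1: A-series; mu = 3 gives A_3.

A_{3}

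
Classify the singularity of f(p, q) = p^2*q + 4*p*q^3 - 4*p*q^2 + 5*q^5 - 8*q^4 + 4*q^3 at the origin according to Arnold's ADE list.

The Hessian of f at 0 is [[0, 0], [0, 0]] with rank 0, so corank 2. A Groebner basis of the Jacobian ideal J(f) in C{p,q} is {p^3 - 24*p^2 + 100*p*q - 104*q^2, p^2*q - 8*p^2 + 34*p*q - 36*q^2, -2*p^2 + p*q^2 + 9*p*q - 10*q^2, p*q/2 + q^3 - q^2}; counting standard monomials gives mu = 6. Corank 2; j^3 = q*(p - 2*q)^2 has shape L^2 M (L != M), so D-series; mu = 6 gives D_6.

D6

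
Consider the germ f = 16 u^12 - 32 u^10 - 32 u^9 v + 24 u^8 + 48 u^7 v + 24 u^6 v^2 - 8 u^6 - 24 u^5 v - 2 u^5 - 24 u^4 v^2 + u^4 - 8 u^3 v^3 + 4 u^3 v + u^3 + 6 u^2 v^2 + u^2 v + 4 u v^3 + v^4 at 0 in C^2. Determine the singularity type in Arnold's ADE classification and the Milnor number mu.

The Hessian of f at 0 is [[0, 0], [0, 0]] with rank 0, so corank 2. A Groebner basis of the Jacobian ideal J(f) in C{u,v} is {u*v^2, -u*v/4 + v^3, u^2 + u*v}; counting standard monomials gives mu = 5. Corank 2; j^3 = u^2*(u + v) has shape L^2 M (L != M), so D-series; mu = 5 gives D_5.

Type D_5, Milnor number mu = 5.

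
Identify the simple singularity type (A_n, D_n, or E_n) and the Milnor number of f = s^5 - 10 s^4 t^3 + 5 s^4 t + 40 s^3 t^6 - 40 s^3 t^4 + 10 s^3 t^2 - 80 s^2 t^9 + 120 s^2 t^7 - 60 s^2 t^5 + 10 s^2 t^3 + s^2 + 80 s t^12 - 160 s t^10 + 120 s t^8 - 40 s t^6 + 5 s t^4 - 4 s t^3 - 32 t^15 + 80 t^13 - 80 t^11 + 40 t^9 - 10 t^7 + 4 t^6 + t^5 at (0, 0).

The Hessian of f at 0 has rank 1. Corank 1: A-series; mu = 4 gives A_4.

Type A_{4}, Milnor number mu = 4.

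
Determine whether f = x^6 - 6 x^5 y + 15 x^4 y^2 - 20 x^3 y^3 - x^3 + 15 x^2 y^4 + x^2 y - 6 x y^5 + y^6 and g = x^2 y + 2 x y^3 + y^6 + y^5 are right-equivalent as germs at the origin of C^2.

Yes.

The Hessian of f at 0 has rank 0. Corank 2; j^3 = -x^2*(x - y) has shape L^2 M (L != M), so D-series; mu = 7 gives D_7. The Hessian of g at 0 has rank 0. Corank 2; j^3 = x^2*y has shape L^2 M (L != M), so D-series; mu = 7 gives D_7. Both have type D_7, hence right-equivalent.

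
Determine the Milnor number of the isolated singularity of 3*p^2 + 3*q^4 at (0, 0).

3

The Hessian of f at 0 is [[6, 0], [0, 0]] with rank 1, so corank 1. A Groebner basis of the Jacobian ideal J(f) in C{p,q} is {q^3, p}; counting standard monomials gives mu = 3. Corank 1: A-series; mu = 3 gives A_3.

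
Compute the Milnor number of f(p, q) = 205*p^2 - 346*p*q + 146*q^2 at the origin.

1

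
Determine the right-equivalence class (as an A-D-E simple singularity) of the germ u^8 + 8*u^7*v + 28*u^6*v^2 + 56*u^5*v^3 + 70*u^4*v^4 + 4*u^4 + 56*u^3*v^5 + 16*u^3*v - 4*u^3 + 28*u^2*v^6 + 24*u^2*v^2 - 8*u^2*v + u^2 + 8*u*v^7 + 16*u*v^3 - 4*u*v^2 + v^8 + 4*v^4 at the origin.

A_7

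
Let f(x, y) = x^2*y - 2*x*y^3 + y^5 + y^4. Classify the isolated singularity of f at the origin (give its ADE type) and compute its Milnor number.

Type D5, Milnor number mu = 5.

The Hessian of f at 0 has rank 0. Corank 2; j^3 = x^2*y has shape L^2 M (L != M), so D-series; mu = 5 gives D_5.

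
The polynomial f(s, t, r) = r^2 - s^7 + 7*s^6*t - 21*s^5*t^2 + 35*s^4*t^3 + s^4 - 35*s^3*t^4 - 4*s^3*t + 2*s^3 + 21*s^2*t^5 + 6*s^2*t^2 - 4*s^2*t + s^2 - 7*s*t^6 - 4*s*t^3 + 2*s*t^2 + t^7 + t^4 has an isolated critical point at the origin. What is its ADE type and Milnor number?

Type A_{6}, Milnor number mu = 6.

The Hessian of f at 0 has rank 2. Corank 1: A-series; mu = 6 gives A_6.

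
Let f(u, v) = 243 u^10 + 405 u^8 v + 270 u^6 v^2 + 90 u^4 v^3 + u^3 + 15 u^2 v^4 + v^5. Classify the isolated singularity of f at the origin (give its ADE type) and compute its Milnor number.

Type E8, Milnor number mu = 8.

The Hessian of f at 0 has rank 0. Corank 2; j^3 = u^3 is a perfect cube, so E-series; the 5-jet and mu = 8 give E_8.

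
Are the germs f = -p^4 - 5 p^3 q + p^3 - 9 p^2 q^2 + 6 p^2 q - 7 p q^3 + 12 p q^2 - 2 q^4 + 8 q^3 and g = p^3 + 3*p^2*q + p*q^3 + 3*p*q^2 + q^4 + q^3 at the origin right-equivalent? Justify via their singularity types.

The Hessian of f at 0 has rank 0. Corank 2; j^3 = (p + 2*q)^3 is a perfect cube, so E-series; the 4-jet and mu = 7 give E_7. The Hessian of g at 0 has rank 0. Corank 2; j^3 = (p + q)^3 is a perfect cube, so E-series; the 4-jet and mu = 7 give E_7. Both have type E_7, hence right-equivalent.

Yes.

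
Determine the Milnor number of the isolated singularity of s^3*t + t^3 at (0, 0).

The Hessian of f at 0 has rank 0. Corank 2; j^3 = t^3 is a perfect cube, so E-series; the 4-jet and mu = 7 give E_7.

7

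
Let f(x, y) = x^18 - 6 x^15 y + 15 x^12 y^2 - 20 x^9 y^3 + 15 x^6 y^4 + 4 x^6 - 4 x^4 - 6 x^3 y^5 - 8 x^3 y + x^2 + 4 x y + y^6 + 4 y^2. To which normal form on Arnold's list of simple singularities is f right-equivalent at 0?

A5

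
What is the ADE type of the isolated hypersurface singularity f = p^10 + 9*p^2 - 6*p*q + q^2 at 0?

A_{9}

The Hessian of f at 0 is [[18, -6], [-6, 2]] with rank 1, so corank 1. A Groebner basis of the Jacobian ideal J(f) in C{p,q} is {q^9, p - q/3}; counting standard monomials gives mu = 9. Corank 1: A-series; mu = 9 gives A_9.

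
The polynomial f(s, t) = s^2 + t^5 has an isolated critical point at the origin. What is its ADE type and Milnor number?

Type A4, Milnor number mu = 4.

The Hessian of f at 0 has rank 1. Corank 1: A-series; mu = 4 gives A_4.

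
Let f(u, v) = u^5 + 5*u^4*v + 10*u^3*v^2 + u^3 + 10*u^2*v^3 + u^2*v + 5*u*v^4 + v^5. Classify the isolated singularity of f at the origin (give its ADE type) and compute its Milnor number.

The Hessian of f at 0 has rank 0. Corank 2; j^3 = u^2*(u + v) has shape L^2 M (L != M), so D-series; mu = 6 gives D_6.

Type D_{6}, Milnor number mu = 6.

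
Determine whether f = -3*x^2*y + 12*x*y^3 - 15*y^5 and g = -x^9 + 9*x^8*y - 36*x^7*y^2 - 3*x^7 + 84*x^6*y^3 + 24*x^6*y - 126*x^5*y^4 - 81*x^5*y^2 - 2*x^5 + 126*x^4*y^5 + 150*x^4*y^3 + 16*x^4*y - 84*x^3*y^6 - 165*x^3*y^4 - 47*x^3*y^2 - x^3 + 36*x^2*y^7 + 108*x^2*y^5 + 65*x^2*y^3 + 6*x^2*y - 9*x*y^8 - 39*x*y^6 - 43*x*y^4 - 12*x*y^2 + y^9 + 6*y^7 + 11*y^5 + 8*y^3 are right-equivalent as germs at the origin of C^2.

The Hessian of f at 0 is [[0, 0], [0, 0]] with rank 0, so corank 2. A Groebner basis of the Jacobian ideal J(f) in C{x,y} is {x^3, x^2*y, 2*x^2 + x*y^2, -x*y/2 + y^3}; counting standard monomials gives mu = 6. Corank 2; j^3 = -3*x^2*y has shape L^2 M (L != M), so D-series; mu = 6 gives D_6. The Hessian of g at 0 is [[0, 0], [0, 0]] with rank 0, so corank 2. A Groebner basis of the Jacobian ideal J(g) in C{x,y} is {-7*x^2/2 + x*y^3 + 14*x*y - 14*y^2, -2*x^2 + 8*x*y + y^4 - 8*y^2, x^3 - 12*x*y^2 + 16*y^3, x^2*y - 4*x*y^2 + 4*y^3}; counting standard monomials gives mu = 8. Corank 2; j^3 = -(x - 2*y)^3 is a perfect cube, so E-series; the 5-jet and mu = 8 give E_8. f is D_6 but g is E_8, hence not right-equivalent.

No.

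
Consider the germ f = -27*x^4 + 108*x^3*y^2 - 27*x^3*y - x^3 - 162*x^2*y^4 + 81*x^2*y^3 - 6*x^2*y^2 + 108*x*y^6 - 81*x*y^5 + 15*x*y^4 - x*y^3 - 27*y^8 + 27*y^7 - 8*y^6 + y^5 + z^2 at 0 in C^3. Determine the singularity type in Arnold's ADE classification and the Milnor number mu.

Type E7, Milnor number mu = 7.

The Hessian of f at 0 has rank 1. Corank 2; j^3 = -x^3 is a perfect cube, so E-series; the 4-jet and mu = 7 give E_7.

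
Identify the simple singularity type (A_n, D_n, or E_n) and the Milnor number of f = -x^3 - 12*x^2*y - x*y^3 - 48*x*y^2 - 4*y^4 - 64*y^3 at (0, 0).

Type E_7, Milnor number mu = 7.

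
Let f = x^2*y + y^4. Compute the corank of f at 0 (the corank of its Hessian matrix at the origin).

Hessian at 0 has rank 0.

2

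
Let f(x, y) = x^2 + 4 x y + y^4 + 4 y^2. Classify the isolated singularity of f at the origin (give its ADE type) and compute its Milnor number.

Type A3, Milnor number mu = 3.

The Hessian of f at 0 is [[2, 4], [4, 8]] with rank 1, so corank 1. A Groebner basis of the Jacobian ideal J(f) in C{x,y} is {y^3, x + 2*y}; counting standard monomials gives mu = 3. Corank 1: A-series; mu = 3 gives A_3.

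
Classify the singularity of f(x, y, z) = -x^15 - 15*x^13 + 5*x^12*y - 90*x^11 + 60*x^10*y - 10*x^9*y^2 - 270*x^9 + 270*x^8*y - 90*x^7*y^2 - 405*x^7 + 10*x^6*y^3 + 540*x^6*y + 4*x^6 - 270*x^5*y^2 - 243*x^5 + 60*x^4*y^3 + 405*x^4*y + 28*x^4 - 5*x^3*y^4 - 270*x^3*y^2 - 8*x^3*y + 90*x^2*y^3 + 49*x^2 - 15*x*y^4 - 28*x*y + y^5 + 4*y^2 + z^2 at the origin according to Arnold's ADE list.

The Hessian of f at 0 has rank 2. Corank 1: A-series; mu = 4 gives A_4.

A4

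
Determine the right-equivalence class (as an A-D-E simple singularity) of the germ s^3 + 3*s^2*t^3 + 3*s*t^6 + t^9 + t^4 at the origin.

The Hessian of f at 0 is [[0, 0], [0, 0]] with rank 0, so corank 2. A Groebner basis of the Jacobian ideal J(f) in C{s,t} is {t^3, s^2}; counting standard monomials gives mu = 6. Corank 2; j^3 = s^3 is a perfect cube, so E-series; the 4-jet and mu = 6 give E_6.

E_6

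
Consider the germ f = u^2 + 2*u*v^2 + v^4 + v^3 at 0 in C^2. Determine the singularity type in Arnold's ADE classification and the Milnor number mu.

Type A2, Milnor number mu = 2.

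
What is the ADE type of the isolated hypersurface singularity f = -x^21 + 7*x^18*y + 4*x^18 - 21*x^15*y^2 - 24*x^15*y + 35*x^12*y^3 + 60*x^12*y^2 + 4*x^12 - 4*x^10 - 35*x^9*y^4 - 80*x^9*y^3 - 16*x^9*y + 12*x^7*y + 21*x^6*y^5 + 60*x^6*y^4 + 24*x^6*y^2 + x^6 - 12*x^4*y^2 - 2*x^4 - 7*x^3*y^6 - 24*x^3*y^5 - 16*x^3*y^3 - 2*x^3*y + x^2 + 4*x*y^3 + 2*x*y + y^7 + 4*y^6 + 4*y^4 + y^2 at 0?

A6

The Hessian of f at 0 has rank 1. Corank 1: A-series; mu = 6 gives A_6.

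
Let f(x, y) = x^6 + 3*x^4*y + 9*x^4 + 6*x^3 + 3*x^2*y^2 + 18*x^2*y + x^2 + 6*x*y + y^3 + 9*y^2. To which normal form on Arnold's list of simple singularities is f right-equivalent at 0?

A2

The Hessian of f at 0 is [[2, 6], [6, 18]] with rank 1, so corank 1. A Groebner basis of the Jacobian ideal J(f) in C{x,y} is {y^2, x + 3*y}; counting standard monomials gives mu = 2. Corank 1: A-series; mu = 2 gives A_2.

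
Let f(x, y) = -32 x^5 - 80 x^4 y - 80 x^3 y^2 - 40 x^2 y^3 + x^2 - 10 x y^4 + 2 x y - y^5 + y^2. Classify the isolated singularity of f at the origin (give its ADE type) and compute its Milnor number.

The Hessian of f at 0 has rank 1. Corank 1: A-series; mu = 4 gives A_4.

Type A_4, Milnor number mu = 4.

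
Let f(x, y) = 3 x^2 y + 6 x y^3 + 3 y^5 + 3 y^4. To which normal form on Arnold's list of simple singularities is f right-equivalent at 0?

D5

The Hessian of f at 0 has rank 0. Corank 2; j^3 = 3*x^2*y has shape L^2 M (L != M), so D-series; mu = 5 gives D_5.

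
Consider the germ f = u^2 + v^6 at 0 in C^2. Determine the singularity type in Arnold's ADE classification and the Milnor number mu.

The Hessian of f at 0 is [[2, 0], [0, 0]] with rank 1, so corank 1. A Groebner basis of the Jacobian ideal J(f) in C{u,v} is {v^5, u}; counting standard monomials gives mu = 5. Corank 1: A-series; mu = 5 gives A_5.

Type A5, Milnor number mu = 5.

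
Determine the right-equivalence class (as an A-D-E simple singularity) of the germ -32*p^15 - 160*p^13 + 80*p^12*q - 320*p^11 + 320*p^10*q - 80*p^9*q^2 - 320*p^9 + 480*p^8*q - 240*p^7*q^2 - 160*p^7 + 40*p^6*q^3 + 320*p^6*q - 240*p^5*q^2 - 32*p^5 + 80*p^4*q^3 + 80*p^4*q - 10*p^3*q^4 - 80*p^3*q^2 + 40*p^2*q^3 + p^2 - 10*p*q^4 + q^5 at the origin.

The Hessian of f at 0 is [[2, 0], [0, 0]] with rank 1, so corank 1. A Groebner basis of the Jacobian ideal J(f) in C{p,q} is {q^4, p}; counting standard monomials gives mu = 4. Corank 1: A-series; mu = 4 gives A_4.

A4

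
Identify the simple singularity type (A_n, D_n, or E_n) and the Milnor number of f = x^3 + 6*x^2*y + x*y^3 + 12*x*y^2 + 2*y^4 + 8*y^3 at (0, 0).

Type E_{7}, Milnor number mu = 7.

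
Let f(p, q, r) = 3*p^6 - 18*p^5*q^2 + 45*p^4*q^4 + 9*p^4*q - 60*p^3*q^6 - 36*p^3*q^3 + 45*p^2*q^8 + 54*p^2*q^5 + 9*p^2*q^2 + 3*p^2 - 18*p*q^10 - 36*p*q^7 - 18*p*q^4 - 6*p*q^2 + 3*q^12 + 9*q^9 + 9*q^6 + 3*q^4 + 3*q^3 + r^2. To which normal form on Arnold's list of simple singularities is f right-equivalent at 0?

A2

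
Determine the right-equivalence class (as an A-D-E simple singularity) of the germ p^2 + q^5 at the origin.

A_4

The Hessian of f at 0 has rank 1. Corank 1: A-series; mu = 4 gives A_4.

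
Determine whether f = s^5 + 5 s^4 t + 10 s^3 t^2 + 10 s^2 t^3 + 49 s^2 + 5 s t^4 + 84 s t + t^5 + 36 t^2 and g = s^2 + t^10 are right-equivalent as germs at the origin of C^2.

No.

The Hessian of f at 0 has rank 1. Corank 1: A-series; mu = 4 gives A_4. The Hessian of g at 0 has rank 1. Corank 1: A-series; mu = 9 gives A_9. f is A_4 but g is A_9, hence not right-equivalent.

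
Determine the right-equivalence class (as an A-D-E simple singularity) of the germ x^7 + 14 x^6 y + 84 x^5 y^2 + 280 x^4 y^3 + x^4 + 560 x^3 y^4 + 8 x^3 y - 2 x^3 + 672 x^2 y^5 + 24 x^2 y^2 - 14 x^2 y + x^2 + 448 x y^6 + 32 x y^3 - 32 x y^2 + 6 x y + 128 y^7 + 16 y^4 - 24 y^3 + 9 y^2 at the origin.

A_{6}

The Hessian of f at 0 has rank 1. Corank 1: A-series; mu = 6 gives A_6.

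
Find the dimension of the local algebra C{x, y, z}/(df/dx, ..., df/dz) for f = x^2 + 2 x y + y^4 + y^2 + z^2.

3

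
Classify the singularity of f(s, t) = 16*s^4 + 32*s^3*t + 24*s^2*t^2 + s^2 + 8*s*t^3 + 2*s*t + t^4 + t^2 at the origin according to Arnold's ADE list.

The Hessian of f at 0 has rank 1. Corank 1: A-series; mu = 3 gives A_3.

A3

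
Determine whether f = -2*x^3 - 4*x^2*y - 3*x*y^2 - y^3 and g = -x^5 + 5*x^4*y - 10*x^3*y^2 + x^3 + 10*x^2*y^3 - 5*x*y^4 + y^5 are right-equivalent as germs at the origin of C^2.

The Hessian of f at 0 is [[0, 0], [0, 0]] with rank 0, so corank 2. A Groebner basis of the Jacobian ideal J(f) in C{x,y} is {y^3, x^2 - 3*y^2/2, x*y + 3*y^2/2}; counting standard monomials gives mu = 4. Corank 2; j^3 = -(x + y)*(2*x^2 + 2*x*y + y^2) splits into three distinct lines over C (the quadratic factor has nonzero discriminant), so D_4. The Hessian of g at 0 is [[0, 0], [0, 0]] with rank 0, so corank 2. A Groebner basis of the Jacobian ideal J(g) in C{x,y} is {y^5, x*y^3 - y^4/4, x^2}; counting standard monomials gives mu = 8. Corank 2; j^3 = x^3 is a perfect cube, so E-series; the 5-jet and mu = 8 give E_8. f is D_4 but g is E_8, hence not right-equivalent.

No.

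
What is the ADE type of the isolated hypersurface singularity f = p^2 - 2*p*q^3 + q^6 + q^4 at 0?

The Hessian of f at 0 has rank 1. Corank 1: A-series; mu = 3 gives A_3.

A_{3}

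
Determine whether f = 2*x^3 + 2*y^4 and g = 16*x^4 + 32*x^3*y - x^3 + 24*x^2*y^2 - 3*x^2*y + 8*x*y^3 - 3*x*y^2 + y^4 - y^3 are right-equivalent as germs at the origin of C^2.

Yes.

The Hessian of f at 0 has rank 0. Corank 2; j^3 = 2*x^3 is a perfect cube, so E-series; the 4-jet and mu = 6 give E_6. The Hessian of g at 0 has rank 0. Corank 2; j^3 = -(x + y)^3 is a perfect cube, so E-series; the 4-jet and mu = 6 give E_6. Both have type E_6, hence right-equivalent.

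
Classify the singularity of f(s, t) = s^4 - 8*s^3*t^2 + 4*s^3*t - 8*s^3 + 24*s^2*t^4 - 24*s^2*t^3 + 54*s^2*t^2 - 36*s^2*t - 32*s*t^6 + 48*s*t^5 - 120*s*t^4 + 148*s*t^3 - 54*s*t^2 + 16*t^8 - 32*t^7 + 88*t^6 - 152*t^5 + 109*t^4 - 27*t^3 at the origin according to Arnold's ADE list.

The Hessian of f at 0 has rank 0. Corank 2; j^3 = -(2*s + 3*t)^3 is a perfect cube, so E-series; the 4-jet and mu = 6 give E_6.

E_{6}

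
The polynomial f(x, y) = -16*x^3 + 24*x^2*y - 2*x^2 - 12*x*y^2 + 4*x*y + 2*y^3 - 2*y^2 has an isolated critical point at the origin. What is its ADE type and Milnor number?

Type A_{2}, Milnor number mu = 2.

The Hessian of f at 0 is [[-4, 4], [4, -4]] with rank 1, so corank 1. A Groebner basis of the Jacobian ideal J(f) in C{x,y} is {y^2, x - y}; counting standard monomials gives mu = 2. Corank 1: A-series; mu = 2 gives A_2.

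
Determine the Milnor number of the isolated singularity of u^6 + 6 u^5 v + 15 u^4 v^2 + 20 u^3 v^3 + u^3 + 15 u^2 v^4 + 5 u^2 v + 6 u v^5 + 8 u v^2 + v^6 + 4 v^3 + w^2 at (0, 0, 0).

7

The Hessian of f at 0 is [[0, 0, 0], [0, 0, 0], [0, 0, 2]] with rank 1, so corank 2. A Groebner basis of the Jacobian ideal J(f) in C{u,v,w} is {-u*v/6 + v^5 - v^2/3, u*v^2 + 2*v^3, u^2 + 3*u*v + 2*v^2, w}; counting standard monomials gives mu = 7. Corank 2; j^3 = (u + v)*(u + 2*v)^2 has shape L^2 M (L != M), so D-series; mu = 7 gives D_7.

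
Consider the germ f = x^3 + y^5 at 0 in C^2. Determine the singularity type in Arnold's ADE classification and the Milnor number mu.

The Hessian of f at 0 has rank 0. Corank 2; j^3 = x^3 is a perfect cube, so E-series; the 5-jet and mu = 8 give E_8.

Type E_8, Milnor number mu = 8.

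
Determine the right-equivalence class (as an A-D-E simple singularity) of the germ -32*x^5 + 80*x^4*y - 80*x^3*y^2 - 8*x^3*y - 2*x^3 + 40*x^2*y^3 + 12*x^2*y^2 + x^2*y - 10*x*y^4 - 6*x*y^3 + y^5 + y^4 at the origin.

The Hessian of f at 0 has rank 0. Corank 2; j^3 = -x^2*(2*x - y) has shape L^2 M (L != M), so D-series; mu = 5 gives D_5.

D5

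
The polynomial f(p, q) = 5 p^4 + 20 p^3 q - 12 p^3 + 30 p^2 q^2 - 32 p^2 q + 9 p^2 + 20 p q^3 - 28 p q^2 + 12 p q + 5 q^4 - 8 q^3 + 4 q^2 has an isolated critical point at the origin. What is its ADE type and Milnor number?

The Hessian of f at 0 is [[18, 12], [12, 8]] with rank 1, so corank 1. A Groebner basis of the Jacobian ideal J(f) in C{p,q} is {p^2 - 6*p - 4*q, p*q + 9*p + 6*q, -27*p/2 + q^2 - 9*q}; counting standard monomials gives mu = 3. Corank 1: A-series; mu = 3 gives A_3.

Type A_{3}, Milnor number mu = 3.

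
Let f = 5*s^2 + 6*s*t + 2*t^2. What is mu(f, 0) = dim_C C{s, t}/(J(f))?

1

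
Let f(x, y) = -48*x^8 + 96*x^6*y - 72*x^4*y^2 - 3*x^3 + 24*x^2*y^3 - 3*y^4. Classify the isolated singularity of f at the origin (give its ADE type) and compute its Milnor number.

Type E_6, Milnor number mu = 6.

The Hessian of f at 0 has rank 0. Corank 2; j^3 = -3*x^3 is a perfect cube, so E-series; the 4-jet and mu = 6 give E_6.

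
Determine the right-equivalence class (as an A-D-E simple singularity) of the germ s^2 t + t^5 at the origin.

D_{6}

The Hessian of f at 0 has rank 0. Corank 2; j^3 = s^2*t has shape L^2 M (L != M), so D-series; mu = 6 gives D_6.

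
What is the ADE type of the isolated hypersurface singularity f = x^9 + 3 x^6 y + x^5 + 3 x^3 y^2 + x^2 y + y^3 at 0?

D_4

The Hessian of f at 0 has rank 0. Corank 2; j^3 = y*(x^2 + y^2) splits into three distinct lines over C (the quadratic factor has nonzero discriminant), so D_4.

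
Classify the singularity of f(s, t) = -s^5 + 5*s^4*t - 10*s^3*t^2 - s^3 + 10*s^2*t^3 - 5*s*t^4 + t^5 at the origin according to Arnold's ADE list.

E8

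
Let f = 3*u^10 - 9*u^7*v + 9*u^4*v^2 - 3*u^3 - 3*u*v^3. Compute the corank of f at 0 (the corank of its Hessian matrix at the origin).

2

Hessian at 0 has rank 0.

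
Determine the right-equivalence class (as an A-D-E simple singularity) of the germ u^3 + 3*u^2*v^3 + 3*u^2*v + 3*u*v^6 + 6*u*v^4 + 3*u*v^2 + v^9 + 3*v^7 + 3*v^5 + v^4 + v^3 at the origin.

E_6

The Hessian of f at 0 is [[0, 0], [0, 0]] with rank 0, so corank 2. A Groebner basis of the Jacobian ideal J(f) in C{u,v} is {v^3, u^2 + 2*u*v + v^2}; counting standard monomials gives mu = 6. Corank 2; j^3 = (u + v)^3 is a perfect cube, so E-series; the 4-jet and mu = 6 give E_6.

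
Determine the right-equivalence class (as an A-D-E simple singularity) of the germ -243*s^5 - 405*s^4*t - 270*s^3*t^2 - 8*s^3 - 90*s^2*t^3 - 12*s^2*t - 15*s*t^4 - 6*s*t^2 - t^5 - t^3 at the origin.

E_8

The Hessian of f at 0 is [[0, 0], [0, 0]] with rank 0, so corank 2. A Groebner basis of the Jacobian ideal J(f) in C{s,t} is {t^5, s*t^3 + 11*t^4/24, s^2 + s*t + t^2/4}; counting standard monomials gives mu = 8. Corank 2; j^3 = -(2*s + t)^3 is a perfect cube, so E-series; the 5-jet and mu = 8 give E_8.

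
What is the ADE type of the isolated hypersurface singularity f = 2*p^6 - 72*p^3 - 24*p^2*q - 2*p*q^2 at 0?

The Hessian of f at 0 has rank 0. Corank 2; j^3 = -2*p*(6*p + q)^2 has shape L^2 M (L != M), so D-series; mu = 7 gives D_7.

D7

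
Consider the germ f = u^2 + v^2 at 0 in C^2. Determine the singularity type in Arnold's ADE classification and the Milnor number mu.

The Hessian of f at 0 has rank 2. Corank 0: nondegenerate Morse point, so A_1.

Type A_{1}, Milnor number mu = 1.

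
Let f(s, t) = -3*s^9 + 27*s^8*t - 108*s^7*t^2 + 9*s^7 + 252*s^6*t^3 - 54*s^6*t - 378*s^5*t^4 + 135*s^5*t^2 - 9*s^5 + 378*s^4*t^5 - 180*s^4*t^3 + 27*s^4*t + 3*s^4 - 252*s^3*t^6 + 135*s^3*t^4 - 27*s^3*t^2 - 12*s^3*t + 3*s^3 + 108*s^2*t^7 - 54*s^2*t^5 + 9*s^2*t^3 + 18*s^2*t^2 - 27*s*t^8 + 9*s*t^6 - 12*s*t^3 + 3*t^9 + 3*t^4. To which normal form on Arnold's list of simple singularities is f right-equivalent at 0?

E6

The Hessian of f at 0 has rank 0. Corank 2; j^3 = 3*s^3 is a perfect cube, so E-series; the 4-jet and mu = 6 give E_6.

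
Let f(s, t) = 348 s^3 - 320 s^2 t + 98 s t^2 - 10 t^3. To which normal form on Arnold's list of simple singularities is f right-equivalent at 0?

D_4

The Hessian of f at 0 has rank 0. Corank 2; j^3 = 2*(3*s - t)*(58*s^2 - 34*s*t + 5*t^2) splits into three distinct lines over C (the quadratic factor has nonzero discriminant), so D_4.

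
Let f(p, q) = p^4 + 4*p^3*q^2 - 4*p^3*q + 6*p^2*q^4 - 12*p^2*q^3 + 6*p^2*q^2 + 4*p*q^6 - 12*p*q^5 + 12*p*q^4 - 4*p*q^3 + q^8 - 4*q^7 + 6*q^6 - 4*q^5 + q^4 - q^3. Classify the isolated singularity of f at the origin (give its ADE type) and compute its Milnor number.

Type E_{6}, Milnor number mu = 6.

The Hessian of f at 0 is [[0, 0], [0, 0]] with rank 0, so corank 2. A Groebner basis of the Jacobian ideal J(f) in C{p,q} is {p^3 - 3*p^2*q, q^2}; counting standard monomials gives mu = 6. Corank 2; j^3 = -q^3 is a perfect cube, so E-series; the 4-jet and mu = 6 give E_6.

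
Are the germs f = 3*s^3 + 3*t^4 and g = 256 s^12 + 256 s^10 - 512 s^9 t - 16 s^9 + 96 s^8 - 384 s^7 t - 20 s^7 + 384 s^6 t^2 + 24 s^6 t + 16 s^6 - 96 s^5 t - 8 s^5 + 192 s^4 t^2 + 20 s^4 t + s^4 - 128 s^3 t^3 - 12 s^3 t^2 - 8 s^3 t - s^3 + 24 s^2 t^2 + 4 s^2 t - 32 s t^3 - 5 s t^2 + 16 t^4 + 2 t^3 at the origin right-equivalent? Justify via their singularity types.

No.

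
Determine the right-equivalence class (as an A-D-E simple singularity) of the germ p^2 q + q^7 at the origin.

D_8

The Hessian of f at 0 has rank 0. Corank 2; j^3 = p^2*q has shape L^2 M (L != M), so D-series; mu = 8 gives D_8.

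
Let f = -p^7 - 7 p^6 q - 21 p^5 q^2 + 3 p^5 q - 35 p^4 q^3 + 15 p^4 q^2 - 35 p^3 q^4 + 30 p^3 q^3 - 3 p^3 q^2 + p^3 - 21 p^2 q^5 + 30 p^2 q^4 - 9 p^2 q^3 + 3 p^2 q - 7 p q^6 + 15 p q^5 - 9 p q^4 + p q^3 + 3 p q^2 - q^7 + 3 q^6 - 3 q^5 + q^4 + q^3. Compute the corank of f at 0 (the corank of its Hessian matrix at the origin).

Hessian at 0 has rank 0.

2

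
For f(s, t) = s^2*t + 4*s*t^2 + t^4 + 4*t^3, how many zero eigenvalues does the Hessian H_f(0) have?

2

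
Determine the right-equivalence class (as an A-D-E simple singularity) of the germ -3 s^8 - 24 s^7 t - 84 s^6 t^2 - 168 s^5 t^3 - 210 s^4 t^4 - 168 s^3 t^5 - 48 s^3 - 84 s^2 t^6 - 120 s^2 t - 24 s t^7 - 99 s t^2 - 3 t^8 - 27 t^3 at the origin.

D9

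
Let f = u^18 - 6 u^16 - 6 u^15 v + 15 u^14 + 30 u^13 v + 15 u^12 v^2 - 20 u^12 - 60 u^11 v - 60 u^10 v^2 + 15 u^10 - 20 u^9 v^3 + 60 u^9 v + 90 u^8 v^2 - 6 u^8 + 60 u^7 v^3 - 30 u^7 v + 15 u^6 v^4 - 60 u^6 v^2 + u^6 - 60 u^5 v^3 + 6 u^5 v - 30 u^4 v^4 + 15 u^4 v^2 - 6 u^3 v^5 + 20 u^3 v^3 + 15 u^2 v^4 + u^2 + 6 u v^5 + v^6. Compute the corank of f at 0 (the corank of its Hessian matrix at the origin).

Hessian at 0 has rank 1.

1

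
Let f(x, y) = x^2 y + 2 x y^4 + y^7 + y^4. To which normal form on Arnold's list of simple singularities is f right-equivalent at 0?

D5

The Hessian of f at 0 has rank 0. Corank 2; j^3 = x^2*y has shape L^2 M (L != M), so D-series; mu = 5 gives D_5.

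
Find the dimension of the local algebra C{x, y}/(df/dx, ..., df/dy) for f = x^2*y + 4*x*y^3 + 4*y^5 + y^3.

4

The Hessian of f at 0 is [[0, 0], [0, 0]] with rank 0, so corank 2. A Groebner basis of the Jacobian ideal J(f) in C{x,y} is {y^3, x^2 + 3*y^2, x*y}; counting standard monomials gives mu = 4. Corank 2; j^3 = y*(x^2 + y^2) splits into three distinct lines over C (the quadratic factor has nonzero discriminant), so D_4.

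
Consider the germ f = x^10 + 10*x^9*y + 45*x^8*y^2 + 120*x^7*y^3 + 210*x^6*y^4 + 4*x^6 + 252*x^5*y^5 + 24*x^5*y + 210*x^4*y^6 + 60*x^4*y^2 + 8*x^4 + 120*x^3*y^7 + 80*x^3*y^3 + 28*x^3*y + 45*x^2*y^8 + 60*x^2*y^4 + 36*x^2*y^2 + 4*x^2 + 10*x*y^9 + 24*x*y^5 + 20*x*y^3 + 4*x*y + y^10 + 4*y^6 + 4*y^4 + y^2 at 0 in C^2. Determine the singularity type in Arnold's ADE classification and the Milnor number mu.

The Hessian of f at 0 is [[8, 4], [4, 2]] with rank 1, so corank 1. A Groebner basis of the Jacobian ideal J(f) in C{x,y} is {32*x*y^2 + 32*x + y^5 + 20*y^3 + 16*y, -4*x^2 + x*y^3 - 2*x*y + 3*y^4/4, x^3 - 3*x*y^2/2 - x - 3*y^3/4 - y/2, x^2*y + 3*x*y^2/2 + 2*x/3 + 7*y^3/12 + y/3}; counting standard monomials gives mu = 9. Corank 1: A-series; mu = 9 gives A_9.

Type A9, Milnor number mu = 9.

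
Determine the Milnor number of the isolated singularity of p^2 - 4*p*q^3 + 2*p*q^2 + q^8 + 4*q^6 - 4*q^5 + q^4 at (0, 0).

The Hessian of f at 0 has rank 1. Corank 1: A-series; mu = 7 gives A_7.

7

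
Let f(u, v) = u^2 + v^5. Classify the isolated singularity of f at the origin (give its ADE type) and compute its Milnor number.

Type A_{4}, Milnor number mu = 4.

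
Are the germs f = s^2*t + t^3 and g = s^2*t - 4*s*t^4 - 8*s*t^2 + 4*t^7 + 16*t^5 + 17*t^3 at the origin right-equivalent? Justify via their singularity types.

Yes.

The Hessian of f at 0 has rank 0. Corank 2; j^3 = t*(s^2 + t^2) splits into three distinct lines over C (the quadratic factor has nonzero discriminant), so D_4. The Hessian of g at 0 has rank 0. Corank 2; j^3 = t*(s^2 - 8*s*t + 17*t^2) splits into three distinct lines over C (the quadratic factor has nonzero discriminant), so D_4. Both have type D_4, hence right-equivalent.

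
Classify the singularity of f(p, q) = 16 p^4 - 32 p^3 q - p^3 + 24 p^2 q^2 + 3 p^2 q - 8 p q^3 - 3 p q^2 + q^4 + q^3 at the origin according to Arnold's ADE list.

The Hessian of f at 0 is [[0, 0], [0, 0]] with rank 0, so corank 2. A Groebner basis of the Jacobian ideal J(f) in C{p,q} is {q^4, p*q^2 - 5*q^3/6, p^2 - 2*p*q + q^2}; counting standard monomials gives mu = 6. Corank 2; j^3 = -(p - q)^3 is a perfect cube, so E-series; the 4-jet and mu = 6 give E_6.

E_{6}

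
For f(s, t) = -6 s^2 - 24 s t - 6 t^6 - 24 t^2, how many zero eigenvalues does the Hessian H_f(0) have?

1

Hessian at 0 has rank 1.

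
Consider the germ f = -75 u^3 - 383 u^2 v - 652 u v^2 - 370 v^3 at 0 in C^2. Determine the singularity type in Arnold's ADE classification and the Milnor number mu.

The Hessian of f at 0 is [[0, 0], [0, 0]] with rank 0, so corank 2. A Groebner basis of the Jacobian ideal J(f) in C{u,v} is {v^3, u^2 - 26*v^2/11, u*v + 17*v^2/11}; counting standard monomials gives mu = 4. Corank 2; j^3 = -(3*u + 5*v)*(25*u^2 + 86*u*v + 74*v^2) splits into three distinct lines over C (the quadratic factor has nonzero discriminant), so D_4.

Type D_{4}, Milnor number mu = 4.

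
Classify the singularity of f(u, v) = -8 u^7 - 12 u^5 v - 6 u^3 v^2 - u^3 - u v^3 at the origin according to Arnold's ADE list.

The Hessian of f at 0 has rank 0. Corank 2; j^3 = -u^3 is a perfect cube, so E-series; the 4-jet and mu = 7 give E_7.

E_7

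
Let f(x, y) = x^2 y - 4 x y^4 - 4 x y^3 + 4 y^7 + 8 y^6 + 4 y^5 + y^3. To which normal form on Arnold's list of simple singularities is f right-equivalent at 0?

The Hessian of f at 0 has rank 0. Corank 2; j^3 = y*(x^2 + y^2) splits into three distinct lines over C (the quadratic factor has nonzero discriminant), so D_4.

D_4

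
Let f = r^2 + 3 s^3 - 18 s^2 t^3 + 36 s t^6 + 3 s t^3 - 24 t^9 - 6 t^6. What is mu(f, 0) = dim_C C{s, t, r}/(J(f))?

7

The Hessian of f at 0 is [[0, 0, 0], [0, 0, 0], [0, 0, 2]] with rank 1, so corank 2. A Groebner basis of the Jacobian ideal J(f) in C{s,t,r} is {s^3, s*t^2, 3*s^2 + t^3, r}; counting standard monomials gives mu = 7. Corank 2; j^3 = 3*s^3 is a perfect cube, so E-series; the 4-jet and mu = 7 give E_7.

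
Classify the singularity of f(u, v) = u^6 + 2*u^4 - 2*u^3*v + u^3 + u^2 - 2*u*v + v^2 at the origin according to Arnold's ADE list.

A_2

The Hessian of f at 0 is [[2, -2], [-2, 2]] with rank 1, so corank 1. A Groebner basis of the Jacobian ideal J(f) in C{u,v} is {v^2, u - v}; counting standard monomials gives mu = 2. Corank 1: A-series; mu = 2 gives A_2.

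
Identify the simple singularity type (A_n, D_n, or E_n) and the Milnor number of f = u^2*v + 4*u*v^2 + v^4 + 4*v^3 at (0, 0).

Type D_{5}, Milnor number mu = 5.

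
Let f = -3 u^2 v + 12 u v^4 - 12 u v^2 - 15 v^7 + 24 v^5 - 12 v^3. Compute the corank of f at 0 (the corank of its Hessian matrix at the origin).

2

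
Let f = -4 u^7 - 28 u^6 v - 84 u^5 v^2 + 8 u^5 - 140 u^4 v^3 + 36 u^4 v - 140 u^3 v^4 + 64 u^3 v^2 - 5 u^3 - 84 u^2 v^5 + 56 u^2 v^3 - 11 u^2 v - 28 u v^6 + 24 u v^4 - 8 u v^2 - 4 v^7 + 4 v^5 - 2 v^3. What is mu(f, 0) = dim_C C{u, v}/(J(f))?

4

The Hessian of f at 0 is [[0, 0], [0, 0]] with rank 0, so corank 2. A Groebner basis of the Jacobian ideal J(f) in C{u,v} is {v^3, u^2 + 2*v^2, u*v - v^2}; counting standard monomials gives mu = 4. Corank 2; j^3 = -(u + v)*(5*u^2 + 6*u*v + 2*v^2) splits into three distinct lines over C (the quadratic factor has nonzero discriminant), so D_4.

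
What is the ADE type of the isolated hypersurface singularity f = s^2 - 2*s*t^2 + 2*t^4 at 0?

The Hessian of f at 0 is [[2, 0], [0, 0]] with rank 1, so corank 1. A Groebner basis of the Jacobian ideal J(f) in C{s,t} is {s^2, s*t, -s + t^2}; counting standard monomials gives mu = 3. Corank 1: A-series; mu = 3 gives A_3.

A_3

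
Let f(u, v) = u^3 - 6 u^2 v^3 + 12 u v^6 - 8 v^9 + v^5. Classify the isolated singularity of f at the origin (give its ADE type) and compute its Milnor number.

The Hessian of f at 0 has rank 0. Corank 2; j^3 = u^3 is a perfect cube, so E-series; the 5-jet and mu = 8 give E_8.

Type E_8, Milnor number mu = 8.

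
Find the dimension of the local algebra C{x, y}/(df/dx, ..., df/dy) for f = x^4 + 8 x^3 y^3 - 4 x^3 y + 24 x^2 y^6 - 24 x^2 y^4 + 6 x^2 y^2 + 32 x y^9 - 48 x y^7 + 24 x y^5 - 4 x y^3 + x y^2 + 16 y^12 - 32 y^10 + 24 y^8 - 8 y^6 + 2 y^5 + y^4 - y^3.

5

The Hessian of f at 0 has rank 0. Corank 2; j^3 = y^2*(x - y) has shape L^2 M (L != M), so D-series; mu = 5 gives D_5.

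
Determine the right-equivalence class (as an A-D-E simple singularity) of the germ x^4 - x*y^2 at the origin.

D5

The Hessian of f at 0 is [[0, 0], [0, 0]] with rank 0, so corank 2. A Groebner basis of the Jacobian ideal J(f) in C{x,y} is {x^3 - y^2/4, y^3, x*y}; counting standard monomials gives mu = 5. Corank 2; j^3 = -x*y^2 has shape L^2 M (L != M), so D-series; mu = 5 gives D_5.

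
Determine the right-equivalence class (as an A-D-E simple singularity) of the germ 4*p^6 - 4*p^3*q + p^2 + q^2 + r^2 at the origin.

The Hessian of f at 0 has rank 3. Corank 0: nondegenerate Morse point, so A_1.

A1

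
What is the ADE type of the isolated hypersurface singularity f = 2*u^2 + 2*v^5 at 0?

A4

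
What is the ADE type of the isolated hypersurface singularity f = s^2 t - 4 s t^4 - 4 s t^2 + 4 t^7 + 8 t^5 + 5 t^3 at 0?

D_4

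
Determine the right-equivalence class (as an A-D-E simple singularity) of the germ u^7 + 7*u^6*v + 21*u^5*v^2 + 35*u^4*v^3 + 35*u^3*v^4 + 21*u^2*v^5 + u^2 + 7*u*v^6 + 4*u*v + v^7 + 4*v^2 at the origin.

A_6

The Hessian of f at 0 has rank 1. Corank 1: A-series; mu = 6 gives A_6.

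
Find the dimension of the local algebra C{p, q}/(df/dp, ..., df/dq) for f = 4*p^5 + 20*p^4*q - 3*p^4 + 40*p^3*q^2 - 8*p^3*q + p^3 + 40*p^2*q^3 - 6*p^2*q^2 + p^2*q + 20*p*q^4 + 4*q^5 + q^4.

5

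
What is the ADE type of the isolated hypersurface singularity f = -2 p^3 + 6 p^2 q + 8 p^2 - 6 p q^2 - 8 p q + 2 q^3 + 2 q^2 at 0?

A2

The Hessian of f at 0 is [[16, -8], [-8, 4]] with rank 1, so corank 1. A Groebner basis of the Jacobian ideal J(f) in C{p,q} is {q^2, p - q/2}; counting standard monomials gives mu = 2. Corank 1: A-series; mu = 2 gives A_2.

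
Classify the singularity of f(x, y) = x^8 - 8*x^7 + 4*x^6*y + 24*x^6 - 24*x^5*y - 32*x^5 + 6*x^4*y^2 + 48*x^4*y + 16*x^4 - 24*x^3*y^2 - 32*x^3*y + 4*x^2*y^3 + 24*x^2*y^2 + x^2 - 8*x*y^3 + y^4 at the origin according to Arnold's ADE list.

The Hessian of f at 0 is [[2, 0], [0, 0]] with rank 1, so corank 1. A Groebner basis of the Jacobian ideal J(f) in C{x,y} is {y^3, x}; counting standard monomials gives mu = 3. Corank 1: A-series; mu = 3 gives A_3.

A_3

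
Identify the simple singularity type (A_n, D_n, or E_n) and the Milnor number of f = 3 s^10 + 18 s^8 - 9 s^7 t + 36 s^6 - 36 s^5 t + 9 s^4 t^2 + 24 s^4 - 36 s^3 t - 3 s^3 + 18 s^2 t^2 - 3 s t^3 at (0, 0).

The Hessian of f at 0 is [[0, 0], [0, 0]] with rank 0, so corank 2. A Groebner basis of the Jacobian ideal J(f) in C{s,t} is {3*s^2/4 + t^4 + t^3/4, s^3, s^2*t - s^2/4 - t^3/12, -s^2 + s*t^2 - t^3/3}; counting standard monomials gives mu = 7. Corank 2; j^3 = -3*s^3 is a perfect cube, so E-series; the 4-jet and mu = 7 give E_7.

Type E7, Milnor number mu = 7.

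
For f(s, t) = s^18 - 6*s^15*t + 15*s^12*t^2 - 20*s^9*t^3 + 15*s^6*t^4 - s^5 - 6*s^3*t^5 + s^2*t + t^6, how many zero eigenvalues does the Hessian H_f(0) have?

2

Hessian at 0 has rank 0.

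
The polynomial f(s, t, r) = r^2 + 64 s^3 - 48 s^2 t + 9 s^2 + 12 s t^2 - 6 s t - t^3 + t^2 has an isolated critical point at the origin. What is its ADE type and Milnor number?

Type A2, Milnor number mu = 2.

The Hessian of f at 0 has rank 2. Corank 1: A-series; mu = 2 gives A_2.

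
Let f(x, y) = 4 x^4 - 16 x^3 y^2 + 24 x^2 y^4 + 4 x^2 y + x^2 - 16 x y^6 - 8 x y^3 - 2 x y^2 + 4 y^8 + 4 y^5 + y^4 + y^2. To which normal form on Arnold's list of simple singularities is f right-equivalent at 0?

The Hessian of f at 0 is [[2, 0], [0, 2]] with rank 2, so corank 0. A Groebner basis of the Jacobian ideal J(f) in C{x,y} is {x, y}; counting standard monomials gives mu = 1. Corank 0: nondegenerate Morse point, so A_1.

A_1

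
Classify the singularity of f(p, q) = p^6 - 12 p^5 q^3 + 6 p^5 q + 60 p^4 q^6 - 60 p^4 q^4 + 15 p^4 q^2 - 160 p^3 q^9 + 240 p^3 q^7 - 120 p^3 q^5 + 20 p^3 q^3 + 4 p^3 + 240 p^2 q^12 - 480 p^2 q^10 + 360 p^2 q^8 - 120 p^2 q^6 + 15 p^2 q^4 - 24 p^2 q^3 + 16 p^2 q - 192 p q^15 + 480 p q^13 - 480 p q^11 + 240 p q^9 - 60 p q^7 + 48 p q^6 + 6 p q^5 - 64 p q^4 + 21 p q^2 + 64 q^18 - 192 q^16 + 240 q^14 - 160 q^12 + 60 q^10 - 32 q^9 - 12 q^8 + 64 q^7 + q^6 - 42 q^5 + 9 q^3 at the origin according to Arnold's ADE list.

D_7

The Hessian of f at 0 is [[0, 0], [0, 0]] with rank 0, so corank 2. A Groebner basis of the Jacobian ideal J(f) in C{p,q} is {p^2 + 5*p*q/2 + q^4 + 3*q^2/2, p^3 - 288*p^2 - 864*p*q + 27*q^3/8 - 648*q^2, p^2*q + 128*p^2 + 384*p*q - 9*q^3/4 + 288*q^2, -128*p^2/3 + p*q^2 - 128*p*q + 3*q^3/2 - 96*q^2}; counting standard monomials gives mu = 7. Corank 2; j^3 = (p + q)*(2*p + 3*q)^2 has shape L^2 M (L != M), so D-series; mu = 7 gives D_7.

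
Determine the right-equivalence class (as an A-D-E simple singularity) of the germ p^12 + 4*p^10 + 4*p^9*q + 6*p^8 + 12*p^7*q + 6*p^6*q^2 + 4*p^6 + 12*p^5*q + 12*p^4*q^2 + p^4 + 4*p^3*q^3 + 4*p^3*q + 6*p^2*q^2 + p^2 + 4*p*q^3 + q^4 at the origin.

The Hessian of f at 0 has rank 1. Corank 1: A-series; mu = 3 gives A_3.

A3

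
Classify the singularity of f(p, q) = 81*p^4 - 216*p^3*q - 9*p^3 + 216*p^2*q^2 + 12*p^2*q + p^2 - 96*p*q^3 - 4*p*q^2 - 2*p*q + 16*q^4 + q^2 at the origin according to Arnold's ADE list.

A_2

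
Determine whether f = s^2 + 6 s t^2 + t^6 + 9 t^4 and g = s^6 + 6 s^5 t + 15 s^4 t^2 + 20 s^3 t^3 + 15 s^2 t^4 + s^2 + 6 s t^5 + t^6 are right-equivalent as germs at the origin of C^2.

The Hessian of f at 0 has rank 1. Corank 1: A-series; mu = 5 gives A_5. The Hessian of g at 0 has rank 1. Corank 1: A-series; mu = 5 gives A_5. Both have type A_5, hence right-equivalent.

Yes.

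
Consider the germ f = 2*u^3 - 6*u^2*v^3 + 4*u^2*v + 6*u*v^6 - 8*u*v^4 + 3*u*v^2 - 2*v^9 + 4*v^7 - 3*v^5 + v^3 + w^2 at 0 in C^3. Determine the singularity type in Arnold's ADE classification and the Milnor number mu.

The Hessian of f at 0 has rank 1. Corank 2; j^3 = (u + v)*(2*u^2 + 2*u*v + v^2) splits into three distinct lines over C (the quadratic factor has nonzero discriminant), so D_4.

Type D4, Milnor number mu = 4.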